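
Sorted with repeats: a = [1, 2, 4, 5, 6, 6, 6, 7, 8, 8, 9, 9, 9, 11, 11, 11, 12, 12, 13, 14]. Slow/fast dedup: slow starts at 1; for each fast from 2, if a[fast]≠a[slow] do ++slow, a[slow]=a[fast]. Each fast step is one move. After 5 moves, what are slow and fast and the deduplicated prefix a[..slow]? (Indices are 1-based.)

(s=1,f=2) a[fast]=2≠a[slow]=1 write a[2]=2 → slow++,fast++
(s=2,f=3) a[fast]=4≠a[slow]=2 write a[3]=4 → slow++,fast++
(s=3,f=4) a[fast]=5≠a[slow]=4 write a[4]=5 → slow++,fast++
(s=4,f=5) a[fast]=6≠a[slow]=5 write a[5]=6 → slow++,fast++
(s=5,f=6) a[fast]=6=a[slow] dup → fast++

slow=5, fast=7, prefix=[1, 2, 4, 5, 6]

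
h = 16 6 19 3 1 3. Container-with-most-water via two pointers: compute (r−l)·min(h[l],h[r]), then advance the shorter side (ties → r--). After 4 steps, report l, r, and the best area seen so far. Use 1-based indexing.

[1,6] min(16,3)*5=15 best=15 * → r--
[1,5] min(16,1)*4=4 best=15 → r--
[1,4] min(16,3)*3=9 best=15 → r--
[1,3] min(16,19)*2=32 best=32 * → l++

l=2, r=3, best area=32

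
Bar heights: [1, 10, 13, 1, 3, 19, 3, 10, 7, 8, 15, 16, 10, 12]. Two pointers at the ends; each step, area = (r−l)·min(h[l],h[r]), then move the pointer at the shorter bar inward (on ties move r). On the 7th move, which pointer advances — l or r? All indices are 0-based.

l

[0,13] min(1,12)*13=13 best=13 * → l++
[1,13] min(10,12)*12=120 best=120 * → l++
[2,13] min(13,12)*11=132 best=132 * → r--
[2,12] min(13,10)*10=100 best=132 → r--
[2,11] min(13,16)*9=117 best=132 → l++
[3,11] min(1,16)*8=8 best=132 → l++
[4,11] min(3,16)*7=21 best=132 → l++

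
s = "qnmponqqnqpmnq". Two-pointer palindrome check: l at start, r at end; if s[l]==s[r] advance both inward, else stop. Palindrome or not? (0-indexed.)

not a palindrome (mismatch at 4,9)

[0,13] 'q'=='q' → l++,r--
[1,12] 'n'=='n' → l++,r--
[2,11] 'm'=='m' → l++,r--
[3,10] 'p'=='p' → l++,r--
[4,9] 'o'!='q' → stop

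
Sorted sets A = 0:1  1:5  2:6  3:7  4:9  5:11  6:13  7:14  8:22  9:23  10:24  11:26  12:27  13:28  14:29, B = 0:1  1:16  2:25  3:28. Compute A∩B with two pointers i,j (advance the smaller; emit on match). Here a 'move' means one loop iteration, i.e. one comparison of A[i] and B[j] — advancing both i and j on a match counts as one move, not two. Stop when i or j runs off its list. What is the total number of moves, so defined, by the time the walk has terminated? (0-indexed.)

i=0 j=0: 1==1 emit, i++,j++
i=1 j=1: 5<16, i++
i=2 j=1: 6<16, i++
i=3 j=1: 7<16, i++
i=4 j=1: 9<16, i++
i=5 j=1: 11<16, i++
i=6 j=1: 13<16, i++
i=7 j=1: 14<16, i++
i=8 j=1: 22>16, j++
i=8 j=2: 22<25, i++
i=9 j=2: 23<25, i++
i=10 j=2: 24<25, i++
i=11 j=2: 26>25, j++
i=11 j=3: 26<28, i++
i=12 j=3: 27<28, i++
i=13 j=3: 28==28 emit, i++,j++

16 moves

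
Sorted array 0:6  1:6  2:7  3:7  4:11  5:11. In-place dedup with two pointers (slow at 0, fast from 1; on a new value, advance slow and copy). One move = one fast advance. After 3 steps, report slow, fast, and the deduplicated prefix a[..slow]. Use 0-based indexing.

slow=1, fast=4, prefix=[6, 7]

slow=0 fast=1: a[fast]=6=a[slow] dup, fast++
slow=0 fast=2: a[fast]=7≠a[slow]=6 write a[1]=7, slow++,fast++
slow=1 fast=3: a[fast]=7=a[slow] dup, fast++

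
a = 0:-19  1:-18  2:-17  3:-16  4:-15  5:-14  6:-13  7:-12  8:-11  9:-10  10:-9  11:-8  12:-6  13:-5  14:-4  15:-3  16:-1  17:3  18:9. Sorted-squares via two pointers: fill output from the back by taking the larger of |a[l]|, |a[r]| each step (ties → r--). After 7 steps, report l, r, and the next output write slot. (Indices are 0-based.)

l=7, r=18, next write slot=11

l=0 r=18: |-19|>|9| out[18]=361, l++
l=1 r=18: |-18|>|9| out[17]=324, l++
l=2 r=18: |-17|>|9| out[16]=289, l++
l=3 r=18: |-16|>|9| out[15]=256, l++
l=4 r=18: |-15|>|9| out[14]=225, l++
l=5 r=18: |-14|>|9| out[13]=196, l++
l=6 r=18: |-13|>|9| out[12]=169, l++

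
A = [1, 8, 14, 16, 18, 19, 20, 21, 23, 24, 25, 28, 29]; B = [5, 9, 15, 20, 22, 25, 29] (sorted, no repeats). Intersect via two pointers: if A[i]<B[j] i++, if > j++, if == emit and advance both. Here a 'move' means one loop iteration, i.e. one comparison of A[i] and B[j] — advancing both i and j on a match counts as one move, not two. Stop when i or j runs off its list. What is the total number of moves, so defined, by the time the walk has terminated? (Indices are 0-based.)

[i=0,j=0] 1<5 → i++
[i=1,j=0] 8>5 → j++
[i=1,j=1] 8<9 → i++
[i=2,j=1] 14>9 → j++
[i=2,j=2] 14<15 → i++
[i=3,j=2] 16>15 → j++
[i=3,j=3] 16<20 → i++
[i=4,j=3] 18<20 → i++
[i=5,j=3] 19<20 → i++
[i=6,j=3] 20==20 emit → i++,j++
[i=7,j=4] 21<22 → i++
[i=8,j=4] 23>22 → j++
[i=8,j=5] 23<25 → i++
[i=9,j=5] 24<25 → i++
[i=10,j=5] 25==25 emit → i++,j++
[i=11,j=6] 28<29 → i++
[i=12,j=6] 29==29 emit → i++,j++

17 moves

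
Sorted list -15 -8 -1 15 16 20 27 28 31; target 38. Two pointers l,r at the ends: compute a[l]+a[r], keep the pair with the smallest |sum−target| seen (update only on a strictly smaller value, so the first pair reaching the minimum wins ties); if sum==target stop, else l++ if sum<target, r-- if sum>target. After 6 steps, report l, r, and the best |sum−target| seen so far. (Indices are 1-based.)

[1,9] -15+31=16 d=22 * → l++
[2,9] -8+31=23 d=15 * → l++
[3,9] -1+31=30 d=8 * → l++
[4,9] 15+31=46 d=8 → r--
[4,8] 15+28=43 d=5 * → r--
[4,7] 15+27=42 d=4 * → r--

l=4, r=6, best |Δ|=4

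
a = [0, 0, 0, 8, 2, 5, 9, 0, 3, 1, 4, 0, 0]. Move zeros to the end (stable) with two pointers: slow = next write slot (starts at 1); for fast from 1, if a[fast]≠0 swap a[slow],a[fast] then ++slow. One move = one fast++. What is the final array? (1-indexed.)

slow=1 fast=1: a[fast]=0, fast++
slow=1 fast=2: a[fast]=0, fast++
slow=1 fast=3: a[fast]=0, fast++
slow=1 fast=4: a[fast]=8≠0 swap→a[1]=8, slow++,fast++
slow=2 fast=5: a[fast]=2≠0 swap→a[2]=2, slow++,fast++
slow=3 fast=6: a[fast]=5≠0 swap→a[3]=5, slow++,fast++
slow=4 fast=7: a[fast]=9≠0 swap→a[4]=9, slow++,fast++
slow=5 fast=8: a[fast]=0, fast++
slow=5 fast=9: a[fast]=3≠0 swap→a[5]=3, slow++,fast++
slow=6 fast=10: a[fast]=1≠0 swap→a[6]=1, slow++,fast++
slow=7 fast=11: a[fast]=4≠0 swap→a[7]=4, slow++,fast++
slow=8 fast=12: a[fast]=0, fast++
slow=8 fast=13: a[fast]=0, fast++

[8, 2, 5, 9, 3, 1, 4, 0, 0, 0, 0, 0, 0]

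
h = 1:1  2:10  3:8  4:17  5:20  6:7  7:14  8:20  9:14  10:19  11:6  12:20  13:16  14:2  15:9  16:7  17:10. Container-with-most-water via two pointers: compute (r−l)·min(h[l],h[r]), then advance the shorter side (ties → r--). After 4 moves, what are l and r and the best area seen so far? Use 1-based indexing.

l=1 r=17: min(1,10)*16=16 best=16 *, l++
l=2 r=17: min(10,10)*15=150 best=150 *, r--
l=2 r=16: min(10,7)*14=98 best=150, r--
l=2 r=15: min(10,9)*13=117 best=150, r--

l=2, r=14, best area=150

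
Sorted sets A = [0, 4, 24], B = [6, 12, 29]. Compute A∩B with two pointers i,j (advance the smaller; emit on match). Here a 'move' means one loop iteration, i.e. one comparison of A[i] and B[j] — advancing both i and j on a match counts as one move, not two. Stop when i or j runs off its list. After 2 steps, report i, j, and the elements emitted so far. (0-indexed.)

i=2, j=0, emitted=[]

[i=0,j=0] 0<6 → i++
[i=1,j=0] 4<6 → i++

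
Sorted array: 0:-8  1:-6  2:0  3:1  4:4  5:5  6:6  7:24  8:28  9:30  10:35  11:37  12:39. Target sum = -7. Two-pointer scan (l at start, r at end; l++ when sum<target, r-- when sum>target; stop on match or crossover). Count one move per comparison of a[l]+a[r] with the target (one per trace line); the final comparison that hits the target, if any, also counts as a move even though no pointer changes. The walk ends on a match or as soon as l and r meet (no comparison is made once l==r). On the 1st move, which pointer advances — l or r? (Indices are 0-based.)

[0,12] -8+39=31 >-7 → r--

r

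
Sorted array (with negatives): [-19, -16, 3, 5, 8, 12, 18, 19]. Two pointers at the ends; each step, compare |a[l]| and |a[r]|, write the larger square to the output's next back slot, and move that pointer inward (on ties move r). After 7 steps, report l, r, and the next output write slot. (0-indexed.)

l=2, r=2, next write slot=0

l=0 r=7: |-19|<=|19| out[7]=361, r--
l=0 r=6: |-19|>|18| out[6]=361, l++
l=1 r=6: |-16|<=|18| out[5]=324, r--
l=1 r=5: |-16|>|12| out[4]=256, l++
l=2 r=5: |3|<=|12| out[3]=144, r--
l=2 r=4: |3|<=|8| out[2]=64, r--
l=2 r=3: |3|<=|5| out[1]=25, r--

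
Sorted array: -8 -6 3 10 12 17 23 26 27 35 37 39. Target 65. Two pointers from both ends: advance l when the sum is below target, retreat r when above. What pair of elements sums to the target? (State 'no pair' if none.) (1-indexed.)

(26, 39)

l=1 r=12: -8+39=31 <65, l++
l=2 r=12: -6+39=33 <65, l++
l=3 r=12: 3+39=42 <65, l++
l=4 r=12: 10+39=49 <65, l++
l=5 r=12: 12+39=51 <65, l++
l=6 r=12: 17+39=56 <65, l++
l=7 r=12: 23+39=62 <65, l++
l=8 r=12: 26+39=65, found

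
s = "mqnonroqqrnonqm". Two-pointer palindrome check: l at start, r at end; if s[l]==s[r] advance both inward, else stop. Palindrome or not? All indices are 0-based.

not a palindrome (mismatch at 6,8)

[0,14] 'm'=='m' → l++,r--
[1,13] 'q'=='q' → l++,r--
[2,12] 'n'=='n' → l++,r--
[3,11] 'o'=='o' → l++,r--
[4,10] 'n'=='n' → l++,r--
[5,9] 'r'=='r' → l++,r--
[6,8] 'o'!='q' → stop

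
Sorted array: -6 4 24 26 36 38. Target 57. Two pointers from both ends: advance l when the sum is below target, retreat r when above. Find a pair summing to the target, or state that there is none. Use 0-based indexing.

no pair

[0,5] -6+38=32 <57 → l++
[1,5] 4+38=42 <57 → l++
[2,5] 24+38=62 >57 → r--
[2,4] 24+36=60 >57 → r--
[2,3] 24+26=50 <57 → l++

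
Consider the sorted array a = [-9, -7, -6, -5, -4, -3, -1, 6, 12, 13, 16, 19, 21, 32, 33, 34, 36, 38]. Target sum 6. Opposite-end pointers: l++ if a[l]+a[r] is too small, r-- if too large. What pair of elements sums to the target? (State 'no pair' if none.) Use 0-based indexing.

(-7, 13)

l=0 r=17: -9+38=29 >6, r--
l=0 r=16: -9+36=27 >6, r--
l=0 r=15: -9+34=25 >6, r--
l=0 r=14: -9+33=24 >6, r--
l=0 r=13: -9+32=23 >6, r--
l=0 r=12: -9+21=12 >6, r--
l=0 r=11: -9+19=10 >6, r--
l=0 r=10: -9+16=7 >6, r--
l=0 r=9: -9+13=4 <6, l++
l=1 r=9: -7+13=6, found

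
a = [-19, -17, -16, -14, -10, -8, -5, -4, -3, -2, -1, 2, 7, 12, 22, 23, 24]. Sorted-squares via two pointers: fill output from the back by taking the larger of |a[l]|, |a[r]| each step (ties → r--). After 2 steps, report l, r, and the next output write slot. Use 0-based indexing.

l=0 r=16: |-19|<=|24| out[16]=576, r--
l=0 r=15: |-19|<=|23| out[15]=529, r--

l=0, r=14, next write slot=14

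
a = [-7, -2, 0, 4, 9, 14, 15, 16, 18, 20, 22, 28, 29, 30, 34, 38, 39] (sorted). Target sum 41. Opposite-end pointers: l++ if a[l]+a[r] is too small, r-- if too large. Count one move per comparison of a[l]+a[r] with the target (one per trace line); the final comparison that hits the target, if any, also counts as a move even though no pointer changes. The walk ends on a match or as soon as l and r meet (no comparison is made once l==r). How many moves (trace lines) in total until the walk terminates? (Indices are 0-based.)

16 moves

[0,16] -7+39=32 <41 → l++
[1,16] -2+39=37 <41 → l++
[2,16] 0+39=39 <41 → l++
[3,16] 4+39=43 >41 → r--
[3,15] 4+38=42 >41 → r--
[3,14] 4+34=38 <41 → l++
[4,14] 9+34=43 >41 → r--
[4,13] 9+30=39 <41 → l++
[5,13] 14+30=44 >41 → r--
[5,12] 14+29=43 >41 → r--
[5,11] 14+28=42 >41 → r--
[5,10] 14+22=36 <41 → l++
[6,10] 15+22=37 <41 → l++
[7,10] 16+22=38 <41 → l++
[8,10] 18+22=40 <41 → l++
[9,10] 20+22=42 >41 → r--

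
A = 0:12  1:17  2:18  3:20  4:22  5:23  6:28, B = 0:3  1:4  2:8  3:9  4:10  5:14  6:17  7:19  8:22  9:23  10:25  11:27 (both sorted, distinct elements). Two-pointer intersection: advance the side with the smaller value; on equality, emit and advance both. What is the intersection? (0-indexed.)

i=0 j=0: 12>3, j++
i=0 j=1: 12>4, j++
i=0 j=2: 12>8, j++
i=0 j=3: 12>9, j++
i=0 j=4: 12>10, j++
i=0 j=5: 12<14, i++
i=1 j=5: 17>14, j++
i=1 j=6: 17==17 emit, i++,j++
i=2 j=7: 18<19, i++
i=3 j=7: 20>19, j++
i=3 j=8: 20<22, i++
i=4 j=8: 22==22 emit, i++,j++
i=5 j=9: 23==23 emit, i++,j++
i=6 j=10: 28>25, j++
i=6 j=11: 28>27, j++

intersection = [17, 22, 23]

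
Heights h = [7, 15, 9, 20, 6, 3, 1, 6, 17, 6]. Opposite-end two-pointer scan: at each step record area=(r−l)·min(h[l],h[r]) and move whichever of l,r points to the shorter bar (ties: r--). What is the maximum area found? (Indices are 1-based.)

l=1 r=10: min(7,6)*9=54 best=54 *, r--
l=1 r=9: min(7,17)*8=56 best=56 *, l++
l=2 r=9: min(15,17)*7=105 best=105 *, l++
l=3 r=9: min(9,17)*6=54 best=105, l++
l=4 r=9: min(20,17)*5=85 best=105, r--
l=4 r=8: min(20,6)*4=24 best=105, r--
l=4 r=7: min(20,1)*3=3 best=105, r--
l=4 r=6: min(20,3)*2=6 best=105, r--
l=4 r=5: min(20,6)*1=6 best=105, r--

max area = 105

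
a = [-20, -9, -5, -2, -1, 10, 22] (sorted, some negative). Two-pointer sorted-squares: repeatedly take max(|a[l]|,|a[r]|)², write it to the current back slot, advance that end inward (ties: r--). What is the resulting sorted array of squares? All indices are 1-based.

[1, 4, 25, 81, 100, 400, 484]

[1,7] |-20|<=|22| out[7]=484 → r--
[1,6] |-20|>|10| out[6]=400 → l++
[2,6] |-9|<=|10| out[5]=100 → r--
[2,5] |-9|>|-1| out[4]=81 → l++
[3,5] |-5|>|-1| out[3]=25 → l++
[4,5] |-2|>|-1| out[2]=4 → l++
[5,5] |-1|<=|-1| out[1]=1 → r--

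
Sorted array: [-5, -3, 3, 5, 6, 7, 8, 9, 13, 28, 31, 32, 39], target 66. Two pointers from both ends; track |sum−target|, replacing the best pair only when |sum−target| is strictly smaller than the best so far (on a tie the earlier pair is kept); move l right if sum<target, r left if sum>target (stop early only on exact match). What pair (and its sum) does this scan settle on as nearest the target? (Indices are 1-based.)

l=1 r=13: -5+39=34 d=32 *, l++
l=2 r=13: -3+39=36 d=30 *, l++
l=3 r=13: 3+39=42 d=24 *, l++
l=4 r=13: 5+39=44 d=22 *, l++
l=5 r=13: 6+39=45 d=21 *, l++
l=6 r=13: 7+39=46 d=20 *, l++
l=7 r=13: 8+39=47 d=19 *, l++
l=8 r=13: 9+39=48 d=18 *, l++
l=9 r=13: 13+39=52 d=14 *, l++
l=10 r=13: 28+39=67 d=1 *, r--
l=10 r=12: 28+32=60 d=6, l++
l=11 r=12: 31+32=63 d=3, l++

pair (28, 39) with sum 67 (|Δ|=1)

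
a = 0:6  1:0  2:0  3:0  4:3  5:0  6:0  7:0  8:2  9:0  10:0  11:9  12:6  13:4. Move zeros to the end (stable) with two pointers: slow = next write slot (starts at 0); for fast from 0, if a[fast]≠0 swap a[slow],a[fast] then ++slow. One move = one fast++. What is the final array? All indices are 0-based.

[6, 3, 2, 9, 6, 4, 0, 0, 0, 0, 0, 0, 0, 0]

slow=0 fast=0: a[fast]=6≠0 swap→a[0]=6, slow++,fast++
slow=1 fast=1: a[fast]=0, fast++
slow=1 fast=2: a[fast]=0, fast++
slow=1 fast=3: a[fast]=0, fast++
slow=1 fast=4: a[fast]=3≠0 swap→a[1]=3, slow++,fast++
slow=2 fast=5: a[fast]=0, fast++
slow=2 fast=6: a[fast]=0, fast++
slow=2 fast=7: a[fast]=0, fast++
slow=2 fast=8: a[fast]=2≠0 swap→a[2]=2, slow++,fast++
slow=3 fast=9: a[fast]=0, fast++
slow=3 fast=10: a[fast]=0, fast++
slow=3 fast=11: a[fast]=9≠0 swap→a[3]=9, slow++,fast++
slow=4 fast=12: a[fast]=6≠0 swap→a[4]=6, slow++,fast++
slow=5 fast=13: a[fast]=4≠0 swap→a[5]=4, slow++,fast++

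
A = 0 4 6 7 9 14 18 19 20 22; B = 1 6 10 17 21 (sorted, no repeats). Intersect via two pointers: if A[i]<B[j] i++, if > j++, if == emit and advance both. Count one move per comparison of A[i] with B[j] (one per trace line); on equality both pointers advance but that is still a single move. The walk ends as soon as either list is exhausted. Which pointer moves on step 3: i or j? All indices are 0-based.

[i=0,j=0] 0<1 → i++
[i=1,j=0] 4>1 → j++
[i=1,j=1] 4<6 → i++

i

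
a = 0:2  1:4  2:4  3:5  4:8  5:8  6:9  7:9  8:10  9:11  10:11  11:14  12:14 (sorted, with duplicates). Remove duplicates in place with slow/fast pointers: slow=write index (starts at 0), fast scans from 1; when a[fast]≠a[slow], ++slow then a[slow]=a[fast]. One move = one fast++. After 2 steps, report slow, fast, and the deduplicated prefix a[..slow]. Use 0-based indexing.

slow=1, fast=3, prefix=[2, 4]

slow=0 fast=1: a[fast]=4≠a[slow]=2 write a[1]=4, slow++,fast++
slow=1 fast=2: a[fast]=4=a[slow] dup, fast++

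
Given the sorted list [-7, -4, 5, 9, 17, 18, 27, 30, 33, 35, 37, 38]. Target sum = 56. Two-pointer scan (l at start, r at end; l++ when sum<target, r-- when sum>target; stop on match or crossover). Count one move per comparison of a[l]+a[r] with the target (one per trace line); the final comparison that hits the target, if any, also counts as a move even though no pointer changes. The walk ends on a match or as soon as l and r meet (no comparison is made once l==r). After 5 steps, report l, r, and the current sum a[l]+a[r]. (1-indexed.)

l=6, r=12, sum=56

l=1 r=12: -7+38=31 <56, l++
l=2 r=12: -4+38=34 <56, l++
l=3 r=12: 5+38=43 <56, l++
l=4 r=12: 9+38=47 <56, l++
l=5 r=12: 17+38=55 <56, l++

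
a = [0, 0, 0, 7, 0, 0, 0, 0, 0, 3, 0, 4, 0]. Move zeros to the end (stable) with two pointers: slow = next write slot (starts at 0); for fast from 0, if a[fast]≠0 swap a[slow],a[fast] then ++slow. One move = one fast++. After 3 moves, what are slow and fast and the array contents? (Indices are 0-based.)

slow=0, fast=3, a=[0, 0, 0, 7, 0, 0, 0, 0, 0, 3, 0, 4, 0]

(s=0,f=0) a[fast]=0 → fast++
(s=0,f=1) a[fast]=0 → fast++
(s=0,f=2) a[fast]=0 → fast++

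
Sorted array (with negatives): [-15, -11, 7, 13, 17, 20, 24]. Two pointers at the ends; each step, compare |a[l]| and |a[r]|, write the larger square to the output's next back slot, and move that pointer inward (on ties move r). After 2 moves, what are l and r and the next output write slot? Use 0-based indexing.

l=0, r=4, next write slot=4

[0,6] |-15|<=|24| out[6]=576 → r--
[0,5] |-15|<=|20| out[5]=400 → r--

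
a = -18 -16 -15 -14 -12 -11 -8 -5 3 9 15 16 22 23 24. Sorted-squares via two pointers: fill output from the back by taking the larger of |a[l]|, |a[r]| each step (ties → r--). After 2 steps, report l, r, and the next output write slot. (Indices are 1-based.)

l=1, r=13, next write slot=13

[1,15] |-18|<=|24| out[15]=576 → r--
[1,14] |-18|<=|23| out[14]=529 → r--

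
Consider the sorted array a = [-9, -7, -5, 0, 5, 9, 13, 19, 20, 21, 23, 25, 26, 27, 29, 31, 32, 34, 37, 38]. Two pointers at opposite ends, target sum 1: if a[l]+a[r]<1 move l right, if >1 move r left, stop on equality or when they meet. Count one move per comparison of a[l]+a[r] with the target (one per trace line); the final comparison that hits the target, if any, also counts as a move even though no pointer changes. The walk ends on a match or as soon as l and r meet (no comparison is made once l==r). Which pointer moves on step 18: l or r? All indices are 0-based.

l=0 r=19: -9+38=29 >1, r--
l=0 r=18: -9+37=28 >1, r--
l=0 r=17: -9+34=25 >1, r--
l=0 r=16: -9+32=23 >1, r--
l=0 r=15: -9+31=22 >1, r--
l=0 r=14: -9+29=20 >1, r--
l=0 r=13: -9+27=18 >1, r--
l=0 r=12: -9+26=17 >1, r--
l=0 r=11: -9+25=16 >1, r--
l=0 r=10: -9+23=14 >1, r--
l=0 r=9: -9+21=12 >1, r--
l=0 r=8: -9+20=11 >1, r--
l=0 r=7: -9+19=10 >1, r--
l=0 r=6: -9+13=4 >1, r--
l=0 r=5: -9+9=0 <1, l++
l=1 r=5: -7+9=2 >1, r--
l=1 r=4: -7+5=-2 <1, l++
l=2 r=4: -5+5=0 <1, l++

l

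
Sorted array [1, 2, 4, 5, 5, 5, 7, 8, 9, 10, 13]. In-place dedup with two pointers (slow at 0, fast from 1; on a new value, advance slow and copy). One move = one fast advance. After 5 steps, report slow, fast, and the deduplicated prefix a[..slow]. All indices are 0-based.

slow=3, fast=6, prefix=[1, 2, 4, 5]

slow=0 fast=1: a[fast]=2≠a[slow]=1 write a[1]=2, slow++,fast++
slow=1 fast=2: a[fast]=4≠a[slow]=2 write a[2]=4, slow++,fast++
slow=2 fast=3: a[fast]=5≠a[slow]=4 write a[3]=5, slow++,fast++
slow=3 fast=4: a[fast]=5=a[slow] dup, fast++
slow=3 fast=5: a[fast]=5=a[slow] dup, fast++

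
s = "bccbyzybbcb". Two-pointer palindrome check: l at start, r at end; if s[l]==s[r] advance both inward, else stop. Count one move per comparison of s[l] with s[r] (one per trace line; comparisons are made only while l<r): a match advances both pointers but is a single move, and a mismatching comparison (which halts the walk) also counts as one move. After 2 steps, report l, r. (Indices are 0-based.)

l=2, r=8

[0,10] 'b'=='b' → l++,r--
[1,9] 'c'=='c' → l++,r--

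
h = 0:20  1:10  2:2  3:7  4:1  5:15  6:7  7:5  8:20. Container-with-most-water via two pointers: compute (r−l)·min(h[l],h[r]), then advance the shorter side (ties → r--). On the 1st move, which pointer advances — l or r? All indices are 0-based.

r

l=0 r=8: min(20,20)*8=160 best=160 *, r--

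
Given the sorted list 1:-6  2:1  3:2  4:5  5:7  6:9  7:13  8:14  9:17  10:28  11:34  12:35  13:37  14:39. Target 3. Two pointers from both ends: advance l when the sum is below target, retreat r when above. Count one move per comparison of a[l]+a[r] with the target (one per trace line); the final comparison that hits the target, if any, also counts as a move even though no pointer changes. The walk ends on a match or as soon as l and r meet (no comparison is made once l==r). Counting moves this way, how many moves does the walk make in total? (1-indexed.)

9 moves

[1,14] -6+39=33 >3 → r--
[1,13] -6+37=31 >3 → r--
[1,12] -6+35=29 >3 → r--
[1,11] -6+34=28 >3 → r--
[1,10] -6+28=22 >3 → r--
[1,9] -6+17=11 >3 → r--
[1,8] -6+14=8 >3 → r--
[1,7] -6+13=7 >3 → r--
[1,6] -6+9=3 → found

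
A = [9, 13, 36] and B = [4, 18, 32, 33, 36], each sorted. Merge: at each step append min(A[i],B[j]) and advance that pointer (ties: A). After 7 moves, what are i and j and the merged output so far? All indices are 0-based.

[i=0,j=0] A[i]=9>B[j]=4 take 4 → j++
[i=0,j=1] A[i]=9<=B[j]=18 take 9 → i++
[i=1,j=1] A[i]=13<=B[j]=18 take 13 → i++
[i=2,j=1] A[i]=36>B[j]=18 take 18 → j++
[i=2,j=2] A[i]=36>B[j]=32 take 32 → j++
[i=2,j=3] A[i]=36>B[j]=33 take 33 → j++
[i=2,j=4] A[i]=36<=B[j]=36 take 36 → i++

i=3, j=4, merged so far=[4, 9, 13, 18, 32, 33, 36]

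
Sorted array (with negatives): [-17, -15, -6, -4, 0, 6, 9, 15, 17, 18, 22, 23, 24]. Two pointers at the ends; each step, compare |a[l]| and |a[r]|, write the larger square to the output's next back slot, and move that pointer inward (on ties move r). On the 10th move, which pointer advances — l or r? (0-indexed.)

[0,12] |-17|<=|24| out[12]=576 → r--
[0,11] |-17|<=|23| out[11]=529 → r--
[0,10] |-17|<=|22| out[10]=484 → r--
[0,9] |-17|<=|18| out[9]=324 → r--
[0,8] |-17|<=|17| out[8]=289 → r--
[0,7] |-17|>|15| out[7]=289 → l++
[1,7] |-15|<=|15| out[6]=225 → r--
[1,6] |-15|>|9| out[5]=225 → l++
[2,6] |-6|<=|9| out[4]=81 → r--
[2,5] |-6|<=|6| out[3]=36 → r--

r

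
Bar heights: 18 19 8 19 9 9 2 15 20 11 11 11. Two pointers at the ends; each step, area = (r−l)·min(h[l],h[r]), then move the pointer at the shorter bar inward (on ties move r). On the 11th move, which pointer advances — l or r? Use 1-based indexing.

[1,12] min(18,11)*11=121 best=121 * → r--
[1,11] min(18,11)*10=110 best=121 → r--
[1,10] min(18,11)*9=99 best=121 → r--
[1,9] min(18,20)*8=144 best=144 * → l++
[2,9] min(19,20)*7=133 best=144 → l++
[3,9] min(8,20)*6=48 best=144 → l++
[4,9] min(19,20)*5=95 best=144 → l++
[5,9] min(9,20)*4=36 best=144 → l++
[6,9] min(9,20)*3=27 best=144 → l++
[7,9] min(2,20)*2=4 best=144 → l++
[8,9] min(15,20)*1=15 best=144 → l++

l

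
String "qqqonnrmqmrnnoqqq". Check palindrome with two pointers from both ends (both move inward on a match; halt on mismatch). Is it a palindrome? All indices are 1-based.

palindrome

l=1 r=17: 'q'=='q', l++,r--
l=2 r=16: 'q'=='q', l++,r--
l=3 r=15: 'q'=='q', l++,r--
l=4 r=14: 'o'=='o', l++,r--
l=5 r=13: 'n'=='n', l++,r--
l=6 r=12: 'n'=='n', l++,r--
l=7 r=11: 'r'=='r', l++,r--
l=8 r=10: 'm'=='m', l++,r--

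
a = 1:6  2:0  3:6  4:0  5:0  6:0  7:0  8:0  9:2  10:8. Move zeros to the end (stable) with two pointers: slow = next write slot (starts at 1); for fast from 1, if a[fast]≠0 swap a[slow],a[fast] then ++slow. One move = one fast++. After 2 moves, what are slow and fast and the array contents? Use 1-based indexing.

slow=2, fast=3, a=[6, 0, 6, 0, 0, 0, 0, 0, 2, 8]

(s=1,f=1) a[fast]=6≠0 swap→a[1]=6 → slow++,fast++
(s=2,f=2) a[fast]=0 → fast++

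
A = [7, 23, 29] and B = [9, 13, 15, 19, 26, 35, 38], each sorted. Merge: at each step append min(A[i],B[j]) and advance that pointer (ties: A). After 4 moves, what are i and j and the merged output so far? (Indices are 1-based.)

i=1 j=1: A[i]=7<=B[j]=9 take 7, i++
i=2 j=1: A[i]=23>B[j]=9 take 9, j++
i=2 j=2: A[i]=23>B[j]=13 take 13, j++
i=2 j=3: A[i]=23>B[j]=15 take 15, j++

i=2, j=4, merged so far=[7, 9, 13, 15]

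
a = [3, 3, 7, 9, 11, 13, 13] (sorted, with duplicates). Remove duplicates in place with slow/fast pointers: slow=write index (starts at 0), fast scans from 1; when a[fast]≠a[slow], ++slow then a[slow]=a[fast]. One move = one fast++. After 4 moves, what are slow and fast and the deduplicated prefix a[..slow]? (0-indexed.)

slow=3, fast=5, prefix=[3, 7, 9, 11]

slow=0 fast=1: a[fast]=3=a[slow] dup, fast++
slow=0 fast=2: a[fast]=7≠a[slow]=3 write a[1]=7, slow++,fast++
slow=1 fast=3: a[fast]=9≠a[slow]=7 write a[2]=9, slow++,fast++
slow=2 fast=4: a[fast]=11≠a[slow]=9 write a[3]=11, slow++,fast++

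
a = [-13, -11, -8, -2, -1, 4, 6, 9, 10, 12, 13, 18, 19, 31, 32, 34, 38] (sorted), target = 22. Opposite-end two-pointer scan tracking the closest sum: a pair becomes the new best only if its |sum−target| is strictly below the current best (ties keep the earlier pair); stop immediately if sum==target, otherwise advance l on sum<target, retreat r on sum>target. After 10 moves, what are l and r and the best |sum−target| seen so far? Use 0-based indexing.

[0,16] -13+38=25 d=3 * → r--
[0,15] -13+34=21 d=1 * → l++
[1,15] -11+34=23 d=1 → r--
[1,14] -11+32=21 d=1 → l++
[2,14] -8+32=24 d=2 → r--
[2,13] -8+31=23 d=1 → r--
[2,12] -8+19=11 d=11 → l++
[3,12] -2+19=17 d=5 → l++
[4,12] -1+19=18 d=4 → l++
[5,12] 4+19=23 d=1 → r--

l=5, r=11, best |Δ|=1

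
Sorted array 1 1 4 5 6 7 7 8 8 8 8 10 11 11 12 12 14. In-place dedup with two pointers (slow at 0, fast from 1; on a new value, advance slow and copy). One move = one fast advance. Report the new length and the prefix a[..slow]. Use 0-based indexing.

(s=0,f=1) a[fast]=1=a[slow] dup → fast++
(s=0,f=2) a[fast]=4≠a[slow]=1 write a[1]=4 → slow++,fast++
(s=1,f=3) a[fast]=5≠a[slow]=4 write a[2]=5 → slow++,fast++
(s=2,f=4) a[fast]=6≠a[slow]=5 write a[3]=6 → slow++,fast++
(s=3,f=5) a[fast]=7≠a[slow]=6 write a[4]=7 → slow++,fast++
(s=4,f=6) a[fast]=7=a[slow] dup → fast++
(s=4,f=7) a[fast]=8≠a[slow]=7 write a[5]=8 → slow++,fast++
(s=5,f=8) a[fast]=8=a[slow] dup → fast++
(s=5,f=9) a[fast]=8=a[slow] dup → fast++
(s=5,f=10) a[fast]=8=a[slow] dup → fast++
(s=5,f=11) a[fast]=10≠a[slow]=8 write a[6]=10 → slow++,fast++
(s=6,f=12) a[fast]=11≠a[slow]=10 write a[7]=11 → slow++,fast++
(s=7,f=13) a[fast]=11=a[slow] dup → fast++
(s=7,f=14) a[fast]=12≠a[slow]=11 write a[8]=12 → slow++,fast++
(s=8,f=15) a[fast]=12=a[slow] dup → fast++
(s=8,f=16) a[fast]=14≠a[slow]=12 write a[9]=14 → slow++,fast++

length 10; prefix = [1, 4, 5, 6, 7, 8, 10, 11, 12, 14]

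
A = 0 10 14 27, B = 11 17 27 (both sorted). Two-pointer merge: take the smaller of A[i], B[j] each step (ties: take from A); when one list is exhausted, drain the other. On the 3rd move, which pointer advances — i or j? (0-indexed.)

i=0 j=0: A[i]=0<=B[j]=11 take 0, i++
i=1 j=0: A[i]=10<=B[j]=11 take 10, i++
i=2 j=0: A[i]=14>B[j]=11 take 11, j++

j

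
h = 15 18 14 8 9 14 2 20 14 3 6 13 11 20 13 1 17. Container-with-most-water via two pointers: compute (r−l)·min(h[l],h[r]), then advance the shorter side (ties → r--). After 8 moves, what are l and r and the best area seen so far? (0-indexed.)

l=0 r=16: min(15,17)*16=240 best=240 *, l++
l=1 r=16: min(18,17)*15=255 best=255 *, r--
l=1 r=15: min(18,1)*14=14 best=255, r--
l=1 r=14: min(18,13)*13=169 best=255, r--
l=1 r=13: min(18,20)*12=216 best=255, l++
l=2 r=13: min(14,20)*11=154 best=255, l++
l=3 r=13: min(8,20)*10=80 best=255, l++
l=4 r=13: min(9,20)*9=81 best=255, l++

l=5, r=13, best area=255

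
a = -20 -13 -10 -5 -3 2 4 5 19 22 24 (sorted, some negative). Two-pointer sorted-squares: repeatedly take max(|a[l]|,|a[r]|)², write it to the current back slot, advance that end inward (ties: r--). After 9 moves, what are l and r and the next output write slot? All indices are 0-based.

l=4, r=5, next write slot=1

l=0 r=10: |-20|<=|24| out[10]=576, r--
l=0 r=9: |-20|<=|22| out[9]=484, r--
l=0 r=8: |-20|>|19| out[8]=400, l++
l=1 r=8: |-13|<=|19| out[7]=361, r--
l=1 r=7: |-13|>|5| out[6]=169, l++
l=2 r=7: |-10|>|5| out[5]=100, l++
l=3 r=7: |-5|<=|5| out[4]=25, r--
l=3 r=6: |-5|>|4| out[3]=25, l++
l=4 r=6: |-3|<=|4| out[2]=16, r--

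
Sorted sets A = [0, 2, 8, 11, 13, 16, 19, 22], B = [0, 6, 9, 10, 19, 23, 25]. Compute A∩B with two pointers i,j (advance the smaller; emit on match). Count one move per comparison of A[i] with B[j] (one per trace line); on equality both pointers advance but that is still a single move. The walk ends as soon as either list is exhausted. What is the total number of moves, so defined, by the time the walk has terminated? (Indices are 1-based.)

11 moves

i=1 j=1: 0==0 emit, i++,j++
i=2 j=2: 2<6, i++
i=3 j=2: 8>6, j++
i=3 j=3: 8<9, i++
i=4 j=3: 11>9, j++
i=4 j=4: 11>10, j++
i=4 j=5: 11<19, i++
i=5 j=5: 13<19, i++
i=6 j=5: 16<19, i++
i=7 j=5: 19==19 emit, i++,j++
i=8 j=6: 22<23, i++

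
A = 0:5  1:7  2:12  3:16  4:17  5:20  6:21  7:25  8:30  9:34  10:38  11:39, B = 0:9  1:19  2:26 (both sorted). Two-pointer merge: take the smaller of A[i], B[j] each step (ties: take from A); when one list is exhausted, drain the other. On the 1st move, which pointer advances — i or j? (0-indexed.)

i

[i=0,j=0] A[i]=5<=B[j]=9 take 5 → i++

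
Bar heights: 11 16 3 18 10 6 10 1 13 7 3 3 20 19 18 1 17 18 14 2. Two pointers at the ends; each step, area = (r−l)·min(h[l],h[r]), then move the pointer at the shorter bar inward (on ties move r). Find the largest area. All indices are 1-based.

[1,20] min(11,2)*19=38 best=38 * → r--
[1,19] min(11,14)*18=198 best=198 * → l++
[2,19] min(16,14)*17=238 best=238 * → r--
[2,18] min(16,18)*16=256 best=256 * → l++
[3,18] min(3,18)*15=45 best=256 → l++
[4,18] min(18,18)*14=252 best=256 → r--
[4,17] min(18,17)*13=221 best=256 → r--
[4,16] min(18,1)*12=12 best=256 → r--
[4,15] min(18,18)*11=198 best=256 → r--
[4,14] min(18,19)*10=180 best=256 → l++
[5,14] min(10,19)*9=90 best=256 → l++
[6,14] min(6,19)*8=48 best=256 → l++
[7,14] min(10,19)*7=70 best=256 → l++
[8,14] min(1,19)*6=6 best=256 → l++
[9,14] min(13,19)*5=65 best=256 → l++
[10,14] min(7,19)*4=28 best=256 → l++
[11,14] min(3,19)*3=9 best=256 → l++
[12,14] min(3,19)*2=6 best=256 → l++
[13,14] min(20,19)*1=19 best=256 → r--

max area = 256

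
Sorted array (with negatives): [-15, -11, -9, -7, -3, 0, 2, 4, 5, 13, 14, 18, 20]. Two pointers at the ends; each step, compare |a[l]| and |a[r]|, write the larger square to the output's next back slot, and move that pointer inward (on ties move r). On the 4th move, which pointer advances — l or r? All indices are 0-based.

l=0 r=12: |-15|<=|20| out[12]=400, r--
l=0 r=11: |-15|<=|18| out[11]=324, r--
l=0 r=10: |-15|>|14| out[10]=225, l++
l=1 r=10: |-11|<=|14| out[9]=196, r--

r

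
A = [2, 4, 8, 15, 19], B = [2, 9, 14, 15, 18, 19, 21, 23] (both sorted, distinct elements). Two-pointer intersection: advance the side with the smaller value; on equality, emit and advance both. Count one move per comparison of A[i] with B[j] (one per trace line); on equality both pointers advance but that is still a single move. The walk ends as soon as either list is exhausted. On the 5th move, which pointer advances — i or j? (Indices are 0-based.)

j

i=0 j=0: 2==2 emit, i++,j++
i=1 j=1: 4<9, i++
i=2 j=1: 8<9, i++
i=3 j=1: 15>9, j++
i=3 j=2: 15>14, j++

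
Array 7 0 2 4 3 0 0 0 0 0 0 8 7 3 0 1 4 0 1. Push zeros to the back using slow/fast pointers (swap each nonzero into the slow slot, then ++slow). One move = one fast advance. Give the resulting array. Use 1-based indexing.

[7, 2, 4, 3, 8, 7, 3, 1, 4, 1, 0, 0, 0, 0, 0, 0, 0, 0, 0]

slow=1 fast=1: a[fast]=7≠0 swap→a[1]=7, slow++,fast++
slow=2 fast=2: a[fast]=0, fast++
slow=2 fast=3: a[fast]=2≠0 swap→a[2]=2, slow++,fast++
slow=3 fast=4: a[fast]=4≠0 swap→a[3]=4, slow++,fast++
slow=4 fast=5: a[fast]=3≠0 swap→a[4]=3, slow++,fast++
slow=5 fast=6: a[fast]=0, fast++
slow=5 fast=7: a[fast]=0, fast++
slow=5 fast=8: a[fast]=0, fast++
slow=5 fast=9: a[fast]=0, fast++
slow=5 fast=10: a[fast]=0, fast++
slow=5 fast=11: a[fast]=0, fast++
slow=5 fast=12: a[fast]=8≠0 swap→a[5]=8, slow++,fast++
slow=6 fast=13: a[fast]=7≠0 swap→a[6]=7, slow++,fast++
slow=7 fast=14: a[fast]=3≠0 swap→a[7]=3, slow++,fast++
slow=8 fast=15: a[fast]=0, fast++
slow=8 fast=16: a[fast]=1≠0 swap→a[8]=1, slow++,fast++
slow=9 fast=17: a[fast]=4≠0 swap→a[9]=4, slow++,fast++
slow=10 fast=18: a[fast]=0, fast++
slow=10 fast=19: a[fast]=1≠0 swap→a[10]=1, slow++,fast++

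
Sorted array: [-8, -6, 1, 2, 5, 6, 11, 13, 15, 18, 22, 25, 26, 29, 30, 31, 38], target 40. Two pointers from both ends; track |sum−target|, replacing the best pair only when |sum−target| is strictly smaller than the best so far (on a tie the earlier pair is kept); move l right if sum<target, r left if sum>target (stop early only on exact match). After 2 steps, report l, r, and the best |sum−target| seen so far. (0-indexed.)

l=2, r=16, best |Δ|=8

[0,16] -8+38=30 d=10 * → l++
[1,16] -6+38=32 d=8 * → l++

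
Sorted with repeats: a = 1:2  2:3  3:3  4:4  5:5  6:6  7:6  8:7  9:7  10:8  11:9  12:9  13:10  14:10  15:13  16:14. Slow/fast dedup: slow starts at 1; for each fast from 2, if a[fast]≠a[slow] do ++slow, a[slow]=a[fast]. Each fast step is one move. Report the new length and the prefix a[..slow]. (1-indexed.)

slow=1 fast=2: a[fast]=3≠a[slow]=2 write a[2]=3, slow++,fast++
slow=2 fast=3: a[fast]=3=a[slow] dup, fast++
slow=2 fast=4: a[fast]=4≠a[slow]=3 write a[3]=4, slow++,fast++
slow=3 fast=5: a[fast]=5≠a[slow]=4 write a[4]=5, slow++,fast++
slow=4 fast=6: a[fast]=6≠a[slow]=5 write a[5]=6, slow++,fast++
slow=5 fast=7: a[fast]=6=a[slow] dup, fast++
slow=5 fast=8: a[fast]=7≠a[slow]=6 write a[6]=7, slow++,fast++
slow=6 fast=9: a[fast]=7=a[slow] dup, fast++
slow=6 fast=10: a[fast]=8≠a[slow]=7 write a[7]=8, slow++,fast++
slow=7 fast=11: a[fast]=9≠a[slow]=8 write a[8]=9, slow++,fast++
slow=8 fast=12: a[fast]=9=a[slow] dup, fast++
slow=8 fast=13: a[fast]=10≠a[slow]=9 write a[9]=10, slow++,fast++
slow=9 fast=14: a[fast]=10=a[slow] dup, fast++
slow=9 fast=15: a[fast]=13≠a[slow]=10 write a[10]=13, slow++,fast++
slow=10 fast=16: a[fast]=14≠a[slow]=13 write a[11]=14, slow++,fast++

length 11; prefix = [2, 3, 4, 5, 6, 7, 8, 9, 10, 13, 14]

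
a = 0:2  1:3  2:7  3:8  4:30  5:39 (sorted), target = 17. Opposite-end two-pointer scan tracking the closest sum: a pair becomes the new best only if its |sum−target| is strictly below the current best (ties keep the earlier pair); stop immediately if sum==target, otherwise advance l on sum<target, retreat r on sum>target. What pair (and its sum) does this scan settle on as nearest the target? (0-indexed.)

[0,5] 2+39=41 d=24 * → r--
[0,4] 2+30=32 d=15 * → r--
[0,3] 2+8=10 d=7 * → l++
[1,3] 3+8=11 d=6 * → l++
[2,3] 7+8=15 d=2 * → l++

pair (7, 8) with sum 15 (|Δ|=2)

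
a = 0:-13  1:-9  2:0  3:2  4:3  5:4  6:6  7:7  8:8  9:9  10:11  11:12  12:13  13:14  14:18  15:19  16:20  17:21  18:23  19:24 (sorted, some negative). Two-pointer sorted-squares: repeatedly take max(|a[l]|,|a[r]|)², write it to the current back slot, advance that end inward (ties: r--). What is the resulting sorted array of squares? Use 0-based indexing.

[0,19] |-13|<=|24| out[19]=576 → r--
[0,18] |-13|<=|23| out[18]=529 → r--
[0,17] |-13|<=|21| out[17]=441 → r--
[0,16] |-13|<=|20| out[16]=400 → r--
[0,15] |-13|<=|19| out[15]=361 → r--
[0,14] |-13|<=|18| out[14]=324 → r--
[0,13] |-13|<=|14| out[13]=196 → r--
[0,12] |-13|<=|13| out[12]=169 → r--
[0,11] |-13|>|12| out[11]=169 → l++
[1,11] |-9|<=|12| out[10]=144 → r--
[1,10] |-9|<=|11| out[9]=121 → r--
[1,9] |-9|<=|9| out[8]=81 → r--
[1,8] |-9|>|8| out[7]=81 → l++
[2,8] |0|<=|8| out[6]=64 → r--
[2,7] |0|<=|7| out[5]=49 → r--
[2,6] |0|<=|6| out[4]=36 → r--
[2,5] |0|<=|4| out[3]=16 → r--
[2,4] |0|<=|3| out[2]=9 → r--
[2,3] |0|<=|2| out[1]=4 → r--
[2,2] |0|<=|0| out[0]=0 → r--

[0, 4, 9, 16, 36, 49, 64, 81, 81, 121, 144, 169, 169, 196, 324, 361, 400, 441, 529, 576]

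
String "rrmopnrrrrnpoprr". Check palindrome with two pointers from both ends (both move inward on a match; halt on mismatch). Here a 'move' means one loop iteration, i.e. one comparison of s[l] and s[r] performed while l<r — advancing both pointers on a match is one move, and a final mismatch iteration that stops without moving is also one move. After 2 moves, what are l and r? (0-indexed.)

l=2, r=13

[0,15] 'r'=='r' → l++,r--
[1,14] 'r'=='r' → l++,r--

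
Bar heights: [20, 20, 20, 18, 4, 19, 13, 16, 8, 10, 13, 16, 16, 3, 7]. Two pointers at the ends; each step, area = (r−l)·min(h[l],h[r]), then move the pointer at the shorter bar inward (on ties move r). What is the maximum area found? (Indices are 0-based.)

max area = 192

l=0 r=14: min(20,7)*14=98 best=98 *, r--
l=0 r=13: min(20,3)*13=39 best=98, r--
l=0 r=12: min(20,16)*12=192 best=192 *, r--
l=0 r=11: min(20,16)*11=176 best=192, r--
l=0 r=10: min(20,13)*10=130 best=192, r--
l=0 r=9: min(20,10)*9=90 best=192, r--
l=0 r=8: min(20,8)*8=64 best=192, r--
l=0 r=7: min(20,16)*7=112 best=192, r--
l=0 r=6: min(20,13)*6=78 best=192, r--
l=0 r=5: min(20,19)*5=95 best=192, r--
l=0 r=4: min(20,4)*4=16 best=192, r--
l=0 r=3: min(20,18)*3=54 best=192, r--
l=0 r=2: min(20,20)*2=40 best=192, r--
l=0 r=1: min(20,20)*1=20 best=192, r--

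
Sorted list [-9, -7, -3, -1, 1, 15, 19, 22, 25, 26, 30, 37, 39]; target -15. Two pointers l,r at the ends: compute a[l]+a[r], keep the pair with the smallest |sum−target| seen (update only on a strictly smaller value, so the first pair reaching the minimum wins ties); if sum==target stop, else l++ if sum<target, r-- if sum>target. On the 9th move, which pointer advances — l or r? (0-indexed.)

l=0 r=12: -9+39=30 d=45 *, r--
l=0 r=11: -9+37=28 d=43 *, r--
l=0 r=10: -9+30=21 d=36 *, r--
l=0 r=9: -9+26=17 d=32 *, r--
l=0 r=8: -9+25=16 d=31 *, r--
l=0 r=7: -9+22=13 d=28 *, r--
l=0 r=6: -9+19=10 d=25 *, r--
l=0 r=5: -9+15=6 d=21 *, r--
l=0 r=4: -9+1=-8 d=7 *, r--

r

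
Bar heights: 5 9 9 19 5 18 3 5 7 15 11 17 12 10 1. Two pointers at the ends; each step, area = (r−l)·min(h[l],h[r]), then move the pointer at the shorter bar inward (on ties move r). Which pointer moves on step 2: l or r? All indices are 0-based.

[0,14] min(5,1)*14=14 best=14 * → r--
[0,13] min(5,10)*13=65 best=65 * → l++

l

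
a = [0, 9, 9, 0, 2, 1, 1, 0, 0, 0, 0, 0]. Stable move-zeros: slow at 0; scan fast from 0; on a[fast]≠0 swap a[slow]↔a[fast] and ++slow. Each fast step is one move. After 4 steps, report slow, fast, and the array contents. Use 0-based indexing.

slow=0 fast=0: a[fast]=0, fast++
slow=0 fast=1: a[fast]=9≠0 swap→a[0]=9, slow++,fast++
slow=1 fast=2: a[fast]=9≠0 swap→a[1]=9, slow++,fast++
slow=2 fast=3: a[fast]=0, fast++

slow=2, fast=4, a=[9, 9, 0, 0, 2, 1, 1, 0, 0, 0, 0, 0]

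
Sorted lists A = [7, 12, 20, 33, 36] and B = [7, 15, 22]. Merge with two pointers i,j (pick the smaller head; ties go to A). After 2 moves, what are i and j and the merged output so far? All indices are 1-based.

i=2, j=2, merged so far=[7, 7]

i=1 j=1: A[i]=7<=B[j]=7 take 7, i++
i=2 j=1: A[i]=12>B[j]=7 take 7, j++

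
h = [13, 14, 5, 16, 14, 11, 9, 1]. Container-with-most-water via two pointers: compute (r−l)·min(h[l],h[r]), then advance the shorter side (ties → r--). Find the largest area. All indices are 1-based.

max area = 55

[1,8] min(13,1)*7=7 best=7 * → r--
[1,7] min(13,9)*6=54 best=54 * → r--
[1,6] min(13,11)*5=55 best=55 * → r--
[1,5] min(13,14)*4=52 best=55 → l++
[2,5] min(14,14)*3=42 best=55 → r--
[2,4] min(14,16)*2=28 best=55 → l++
[3,4] min(5,16)*1=5 best=55 → l++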